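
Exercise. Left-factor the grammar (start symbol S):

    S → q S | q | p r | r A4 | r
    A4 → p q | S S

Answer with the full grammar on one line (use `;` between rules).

S has alternatives sharing prefix 'q': factor to S → q S' with S' → S | ε.
S has alternatives sharing prefix 'r': factor to S → r S'' with S'' → A4 | ε.

S → p r | q S' | r S''; A4 → p q | S S; S' → S | ε; S'' → A4 | ε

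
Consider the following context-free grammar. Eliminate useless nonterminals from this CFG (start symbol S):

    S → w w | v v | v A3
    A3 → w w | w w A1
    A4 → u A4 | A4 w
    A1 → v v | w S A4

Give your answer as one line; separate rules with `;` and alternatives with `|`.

S → w w | v v | v A3; A3 → w w | w w A1; A1 → v v

Generating nonterminals: {A1, A3, S}.
Reachable from S after that: {A1, A3, S}.
Removed useless symbols: {A4} and every production mentioning them.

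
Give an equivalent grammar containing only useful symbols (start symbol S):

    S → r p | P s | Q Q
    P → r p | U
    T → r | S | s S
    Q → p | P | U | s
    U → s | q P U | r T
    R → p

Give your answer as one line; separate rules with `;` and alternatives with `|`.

S → r p | P s | Q Q; P → r p | U; T → r | S | s S; Q → p | P | U | s; U → s | q P U | r T

Generating nonterminals: {P, Q, R, S, T, U}.
Reachable from S after that: {P, Q, S, T, U}.
Removed useless symbols: {R} and every production mentioning them.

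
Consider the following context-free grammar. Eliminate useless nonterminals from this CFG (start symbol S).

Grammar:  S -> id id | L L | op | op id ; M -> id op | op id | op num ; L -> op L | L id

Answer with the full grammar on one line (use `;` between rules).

Generating nonterminals: {M, S}.
Reachable from S after that: {S}.
Removed useless symbols: {L, M} and every production mentioning them.

S -> id id | op | op id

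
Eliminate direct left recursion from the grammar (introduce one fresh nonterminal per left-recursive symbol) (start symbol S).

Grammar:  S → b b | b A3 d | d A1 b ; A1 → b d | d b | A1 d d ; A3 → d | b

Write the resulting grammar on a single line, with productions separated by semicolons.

S → b b | b A3 d | d A1 b; A1 → b d A1' | d b A1'; A3 → d | b; A1' → d d A1' | ε

Directly left-recursive nonterminal: A1.
For A1: α = {d d}, β = {b d, d b}. Rewrite as A1 → β A1' and A1' → α A1' | ε.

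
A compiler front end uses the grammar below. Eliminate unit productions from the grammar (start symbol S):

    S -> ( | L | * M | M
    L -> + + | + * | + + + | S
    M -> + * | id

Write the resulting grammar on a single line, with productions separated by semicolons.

S -> + + | + * | + + + | ( | * M | id; L -> + + | + * | + + + | ( | * M | id; M -> + * | id

Unit pairs: L ⇒* {M, S}; S ⇒* {L, M}.
Replace each nonterminal's rules with the union of the non-unit rules of every nonterminal it unit-derives.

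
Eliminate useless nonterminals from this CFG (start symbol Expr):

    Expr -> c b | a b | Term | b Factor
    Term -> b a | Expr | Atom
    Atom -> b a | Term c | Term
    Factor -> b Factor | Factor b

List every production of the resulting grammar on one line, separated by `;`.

Generating nonterminals: {Atom, Expr, Term}.
Reachable from Expr after that: {Atom, Expr, Term}.
Removed useless symbols: {Factor} and every production mentioning them.

Expr -> c b | a b | Term; Term -> b a | Expr | Atom; Atom -> b a | Term c | Term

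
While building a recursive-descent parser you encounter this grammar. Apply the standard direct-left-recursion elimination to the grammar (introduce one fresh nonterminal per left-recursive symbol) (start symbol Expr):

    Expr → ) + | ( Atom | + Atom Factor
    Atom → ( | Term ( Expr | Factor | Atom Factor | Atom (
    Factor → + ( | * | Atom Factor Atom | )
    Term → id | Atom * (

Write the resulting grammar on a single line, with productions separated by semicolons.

Atom is directly left-recursive.
For Atom: α = {Factor, (}, β = {(, Term ( Expr, Factor}. Rewrite as Atom → β Atom1 and Atom1 → α Atom1 | ε.

Expr → ) + | ( Atom | + Atom Factor; Atom → ( Atom1 | Term ( Expr Atom1 | Factor Atom1; Factor → + ( | * | Atom Factor Atom | ); Term → id | Atom * (; Atom1 → Factor Atom1 | ( Atom1 | eps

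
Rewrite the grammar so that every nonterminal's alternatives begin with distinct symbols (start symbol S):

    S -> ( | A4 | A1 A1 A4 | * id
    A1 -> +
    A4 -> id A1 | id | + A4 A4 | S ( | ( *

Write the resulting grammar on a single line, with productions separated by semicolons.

A4 has alternatives sharing prefix 'id': factor to A4 → id A4' with A4' → A1 | ε.

S -> ( | A4 | A1 A1 A4 | * id; A1 -> +; A4 -> + A4 A4 | S ( | ( * | id A4'; A4' -> A1 | ε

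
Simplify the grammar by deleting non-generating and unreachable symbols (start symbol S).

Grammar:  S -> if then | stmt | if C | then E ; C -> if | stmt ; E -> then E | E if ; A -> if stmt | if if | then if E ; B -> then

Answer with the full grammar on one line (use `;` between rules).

Generating nonterminals: {A, B, C, S}.
Reachable from S after that: {C, S}.
Removed useless symbols: {A, B, E} and every production mentioning them.

S -> if then | stmt | if C; C -> if | stmt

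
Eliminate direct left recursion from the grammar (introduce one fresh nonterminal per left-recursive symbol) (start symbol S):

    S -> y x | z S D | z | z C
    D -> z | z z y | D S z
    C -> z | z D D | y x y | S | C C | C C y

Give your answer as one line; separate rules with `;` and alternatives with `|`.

S -> y x | z S D | z | z C; D -> z D' | z z y D'; C -> z C' | z D D C' | y x y C' | S C'; D' -> S z D' | eps; C' -> C C' | C y C' | eps

Directly left-recursive nonterminals: D, C.
For D: α = {S z}, β = {z, z z y}. Rewrite as D → β D' and D' → α D' | ε.
For C: α = {C, C y}, β = {z, z D D, y x y, S}. Rewrite as C → β C' and C' → α C' | ε.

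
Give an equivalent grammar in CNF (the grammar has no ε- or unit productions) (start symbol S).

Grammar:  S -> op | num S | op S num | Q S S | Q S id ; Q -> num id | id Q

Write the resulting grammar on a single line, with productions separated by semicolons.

Introduce a nonterminal for each terminal appearing in a rule of length ≥ 2: X1 → num, X2 → op, X3 → id.
Binarize each right-hand side of length ≥ 3 by chaining fresh nonterminals (Y1, Y2, …): affected rules were S → X2 S X1; S → Q S S; S → Q S X3.

S -> op | X1 S | X2 Y1 | Q Y2 | Q Y3; Q -> X1 X3 | X3 Q; X1 -> num; X2 -> op; X3 -> id; Y1 -> S X1; Y2 -> S S; Y3 -> S X3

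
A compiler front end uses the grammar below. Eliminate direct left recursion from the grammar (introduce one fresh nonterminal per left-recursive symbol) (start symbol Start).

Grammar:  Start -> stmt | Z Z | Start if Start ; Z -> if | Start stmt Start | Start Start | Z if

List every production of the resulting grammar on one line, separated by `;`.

Directly left-recursive nonterminals: Start, Z.
For Start: α = {if Start}, β = {stmt, Z Z}. Rewrite as Start → β Start1 and Start1 → α Start1 | ε.
For Z: α = {if}, β = {if, Start stmt Start, Start Start}. Rewrite as Z → β Z1 and Z1 → α Z1 | ε.

Start -> stmt Start1 | Z Z Start1; Z -> if Z1 | Start stmt Start Z1 | Start Start Z1; Start1 -> if Start Start1 | ε; Z1 -> if Z1 | ε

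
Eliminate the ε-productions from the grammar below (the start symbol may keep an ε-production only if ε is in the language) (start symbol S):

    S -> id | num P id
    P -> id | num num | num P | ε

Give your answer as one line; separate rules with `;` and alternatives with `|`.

Nullable nonterminals: {P}.
ε ∉ L(G), so no ε-production is kept.
Expand every rule over subsets of its nullable positions: S → num P id gives num P id | num id. P → num P gives num P | num.

S -> id | num P id | num id; P -> id | num num | num P | num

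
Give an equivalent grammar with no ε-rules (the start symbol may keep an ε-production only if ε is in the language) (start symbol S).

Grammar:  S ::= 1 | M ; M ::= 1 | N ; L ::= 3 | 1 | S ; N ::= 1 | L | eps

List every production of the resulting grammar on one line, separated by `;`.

Nullable set = {L, M, N, S}.
ε ∈ L(G) since S is nullable, so keep S → ε.

S ::= 1 | M | eps; M ::= 1 | N; L ::= 3 | 1 | S; N ::= 1 | L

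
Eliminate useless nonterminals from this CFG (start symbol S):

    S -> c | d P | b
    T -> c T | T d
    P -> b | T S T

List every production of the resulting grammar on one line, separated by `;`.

S -> c | d P | b; P -> b

Generating nonterminals: {P, S}.
Reachable from S after that: {P, S}.
Removed useless symbols: {T} and every production mentioning them.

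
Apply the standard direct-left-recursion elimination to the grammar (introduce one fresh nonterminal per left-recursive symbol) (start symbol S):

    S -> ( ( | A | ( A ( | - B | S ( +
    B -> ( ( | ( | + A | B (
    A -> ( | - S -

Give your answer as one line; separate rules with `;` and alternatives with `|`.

S, B are directly left-recursive.
For S: α = {( +}, β = {( (, A, ( A (, - B}. Rewrite as S → β S' and S' → α S' | ε.
For B: α = {(}, β = {( (, (, + A}. Rewrite as B → β B' and B' → α B' | ε.

S -> ( ( S' | A S' | ( A ( S' | - B S'; B -> ( ( B' | ( B' | + A B'; A -> ( | - S -; S' -> ( + S' | ε; B' -> ( B' | ε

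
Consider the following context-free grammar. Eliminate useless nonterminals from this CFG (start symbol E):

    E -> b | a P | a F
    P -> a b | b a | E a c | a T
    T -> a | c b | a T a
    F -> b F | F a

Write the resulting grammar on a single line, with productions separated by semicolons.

Generating nonterminals: {E, P, T}.
Reachable from E after that: {E, P, T}.
Removed useless symbols: {F} and every production mentioning them.

E -> b | a P; P -> a b | b a | E a c | a T; T -> a | c b | a T a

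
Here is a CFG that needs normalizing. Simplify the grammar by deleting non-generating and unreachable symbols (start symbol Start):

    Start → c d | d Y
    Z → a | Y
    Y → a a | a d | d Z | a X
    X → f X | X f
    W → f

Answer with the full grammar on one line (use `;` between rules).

Start → c d | d Y; Z → a | Y; Y → a a | a d | d Z

Generating nonterminals: {Start, W, Y, Z}.
Reachable from Start after that: {Start, Y, Z}.
Removed useless symbols: {W, X} and every production mentioning them.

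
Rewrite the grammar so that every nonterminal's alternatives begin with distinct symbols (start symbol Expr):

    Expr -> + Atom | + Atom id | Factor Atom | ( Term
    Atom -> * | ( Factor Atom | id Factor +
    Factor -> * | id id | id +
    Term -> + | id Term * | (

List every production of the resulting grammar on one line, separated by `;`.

Expr -> Factor Atom | ( Term | + Atom Expr1; Atom -> * | ( Factor Atom | id Factor +; Factor -> * | id Factor1; Term -> + | id Term * | (; Expr1 -> ε | id; Factor1 -> id | +

Expr has alternatives sharing prefix '+ Atom': factor to Expr → + Atom Expr1 with Expr1 → ε | id.
Factor has alternatives sharing prefix 'id': factor to Factor → id Factor1 with Factor1 → id | +.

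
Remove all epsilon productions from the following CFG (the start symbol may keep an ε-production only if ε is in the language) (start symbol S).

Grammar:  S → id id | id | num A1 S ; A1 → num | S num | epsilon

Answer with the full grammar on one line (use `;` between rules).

S → id id | id | num A1 S | num S; A1 → num | S num

Nullable set = {A1}.
ε ∉ L(G), so no ε-production is kept.
Expand every rule over subsets of its nullable positions: S → num A1 S gives num A1 S | num S.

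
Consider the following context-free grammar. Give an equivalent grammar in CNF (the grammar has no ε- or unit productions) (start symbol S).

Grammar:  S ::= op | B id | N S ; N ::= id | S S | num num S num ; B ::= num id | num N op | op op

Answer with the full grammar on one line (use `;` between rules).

S ::= op | B X1 | N S; N ::= id | S S | X2 Y1; B ::= X2 X1 | X2 Y3 | X3 X3; X1 ::= id; X2 ::= num; X3 ::= op; Y1 ::= X2 Y2; Y2 ::= S X2; Y3 ::= N X3

Introduce a nonterminal for each terminal appearing in a rule of length ≥ 2: X1 → id, X2 → num, X3 → op.
Binarize each right-hand side of length ≥ 3 by chaining fresh nonterminals (Y1, Y2, …): affected rules were N → X2 X2 S X2; B → X2 N X3.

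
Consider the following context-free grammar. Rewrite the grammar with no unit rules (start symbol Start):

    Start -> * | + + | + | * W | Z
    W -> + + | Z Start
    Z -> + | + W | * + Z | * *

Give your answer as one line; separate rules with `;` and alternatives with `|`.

Unit pairs: Start ⇒* {Z}.
For each unit pair (A, B), copy every non-unit production of B to A, then drop all unit productions.

Start -> + | + W | * + Z | * * | * | + + | * W; W -> + + | Z Start; Z -> + | + W | * + Z | * *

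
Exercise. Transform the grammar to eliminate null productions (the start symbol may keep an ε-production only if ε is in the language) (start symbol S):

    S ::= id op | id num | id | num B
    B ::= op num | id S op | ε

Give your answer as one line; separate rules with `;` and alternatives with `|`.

Nullable nonterminals: {B}.
ε ∉ L(G), so no ε-production is kept.
Add the nullable-subset variants: S → num B gives num B | num.

S ::= id op | id num | id | num B | num; B ::= op num | id S op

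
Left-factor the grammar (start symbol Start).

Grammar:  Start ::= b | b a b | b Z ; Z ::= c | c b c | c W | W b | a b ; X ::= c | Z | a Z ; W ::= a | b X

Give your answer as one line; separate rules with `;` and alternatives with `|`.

Start ::= b Start1; Z ::= W b | a b | c Z1; X ::= c | Z | a Z; W ::= a | b X; Start1 ::= epsilon | a b | Z; Z1 ::= epsilon | b c | W

Start has alternatives sharing prefix 'b': factor to Start → b Start1 with Start1 → ε | a b | Z.
Z has alternatives sharing prefix 'c': factor to Z → c Z1 with Z1 → ε | b c | W.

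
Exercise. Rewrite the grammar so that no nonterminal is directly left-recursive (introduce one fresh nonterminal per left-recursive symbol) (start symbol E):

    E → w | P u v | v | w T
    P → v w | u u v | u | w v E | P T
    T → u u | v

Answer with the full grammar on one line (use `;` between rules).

Directly left-recursive nonterminal: P.
For P: α = {T}, β = {v w, u u v, u, w v E}. Rewrite as P → β P' and P' → α P' | ε.

E → w | P u v | v | w T; P → v w P' | u u v P' | u P' | w v E P'; T → u u | v; P' → T P' | ε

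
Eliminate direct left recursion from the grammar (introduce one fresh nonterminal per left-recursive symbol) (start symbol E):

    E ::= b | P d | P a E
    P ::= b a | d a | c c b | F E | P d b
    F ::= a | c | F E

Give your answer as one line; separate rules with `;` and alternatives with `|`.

E ::= b | P d | P a E; P ::= b a P' | d a P' | c c b P' | F E P'; F ::= a F' | c F'; P' ::= d b P' | ε; F' ::= E F' | ε

P, F are directly left-recursive.
For P: α = {d b}, β = {b a, d a, c c b, F E}. Rewrite as P → β P' and P' → α P' | ε.
For F: α = {E}, β = {a, c}. Rewrite as F → β F' and F' → α F' | ε.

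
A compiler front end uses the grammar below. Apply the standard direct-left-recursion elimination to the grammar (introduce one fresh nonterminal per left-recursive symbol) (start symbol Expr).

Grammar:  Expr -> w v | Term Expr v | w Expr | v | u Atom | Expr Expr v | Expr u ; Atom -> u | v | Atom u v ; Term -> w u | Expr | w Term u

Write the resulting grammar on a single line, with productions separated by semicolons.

Left recursion appears on Expr, Atom.
For Expr: α = {Expr v, u}, β = {w v, Term Expr v, w Expr, v, u Atom}. Rewrite as Expr → β Expr1 and Expr1 → α Expr1 | ε.
For Atom: α = {u v}, β = {u, v}. Rewrite as Atom → β Atom1 and Atom1 → α Atom1 | ε.

Expr -> w v Expr1 | Term Expr v Expr1 | w Expr Expr1 | v Expr1 | u Atom Expr1; Atom -> u Atom1 | v Atom1; Term -> w u | Expr | w Term u; Expr1 -> Expr v Expr1 | u Expr1 | ε; Atom1 -> u v Atom1 | ε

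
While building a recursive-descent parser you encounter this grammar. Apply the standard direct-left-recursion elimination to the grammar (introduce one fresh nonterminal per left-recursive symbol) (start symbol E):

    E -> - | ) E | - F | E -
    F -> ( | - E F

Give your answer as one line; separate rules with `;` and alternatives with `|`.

Left recursion appears on E.
For E: α = {-}, β = {-, ) E, - F}. Rewrite as E → β E' and E' → α E' | ε.

E -> - E' | ) E E' | - F E'; F -> ( | - E F; E' -> - E' | ε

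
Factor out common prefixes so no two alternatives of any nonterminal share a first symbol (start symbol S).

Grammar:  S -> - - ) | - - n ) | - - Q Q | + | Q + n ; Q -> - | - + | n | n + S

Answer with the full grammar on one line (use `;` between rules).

S has alternatives sharing prefix '- -': factor to S → - - S' with S' → ) | n ) | Q Q.
Q has alternatives sharing prefix '-': factor to Q → - Q' with Q' → ε | +.
Q has alternatives sharing prefix 'n': factor to Q → n Q'' with Q'' → ε | + S.

S -> + | Q + n | - - S'; Q -> - Q' | n Q''; S' -> ) | n ) | Q Q; Q' -> ε | +; Q'' -> ε | + S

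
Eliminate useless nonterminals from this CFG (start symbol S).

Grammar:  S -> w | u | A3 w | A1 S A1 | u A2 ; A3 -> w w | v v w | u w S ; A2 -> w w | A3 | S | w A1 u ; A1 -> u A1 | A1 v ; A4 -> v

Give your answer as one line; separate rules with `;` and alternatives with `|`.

S -> w | u | A3 w | u A2; A3 -> w w | v v w | u w S; A2 -> w w | A3 | S

Generating nonterminals: {A2, A3, A4, S}.
Reachable from S after that: {A2, A3, S}.
Removed useless symbols: {A1, A4} and every production mentioning them.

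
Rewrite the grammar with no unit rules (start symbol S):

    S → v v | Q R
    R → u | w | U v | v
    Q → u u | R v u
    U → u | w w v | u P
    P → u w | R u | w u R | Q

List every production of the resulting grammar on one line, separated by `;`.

S → v v | Q R; R → u | w | U v | v; Q → u u | R v u; U → u | w w v | u P; P → u w | R u | w u R | u u | R v u

Unit pairs: P ⇒* {Q}.
Replace each nonterminal's rules with the union of the non-unit rules of every nonterminal it unit-derives.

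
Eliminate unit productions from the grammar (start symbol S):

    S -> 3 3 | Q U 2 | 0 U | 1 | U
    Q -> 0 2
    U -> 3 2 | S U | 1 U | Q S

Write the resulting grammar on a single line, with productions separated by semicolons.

S -> 3 2 | S U | 1 U | Q S | 3 3 | Q U 2 | 0 U | 1; Q -> 0 2; U -> 3 2 | S U | 1 U | Q S

Unit pairs: S ⇒* {U}.
For each unit pair (A, B), copy every non-unit production of B to A, then drop all unit productions.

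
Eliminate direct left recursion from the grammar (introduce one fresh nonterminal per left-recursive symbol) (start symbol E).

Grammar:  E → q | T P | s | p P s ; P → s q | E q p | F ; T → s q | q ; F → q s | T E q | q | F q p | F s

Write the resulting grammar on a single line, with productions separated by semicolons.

Directly left-recursive nonterminal: F.
For F: α = {q p, s}, β = {q s, T E q, q}. Rewrite as F → β F' and F' → α F' | ε.

E → q | T P | s | p P s; P → s q | E q p | F; T → s q | q; F → q s F' | T E q F' | q F'; F' → q p F' | s F' | eps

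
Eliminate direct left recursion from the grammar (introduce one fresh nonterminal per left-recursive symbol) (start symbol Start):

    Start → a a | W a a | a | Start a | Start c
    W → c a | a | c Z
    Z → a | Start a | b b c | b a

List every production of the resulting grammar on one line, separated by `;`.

Start → a a Start1 | W a a Start1 | a Start1; W → c a | a | c Z; Z → a | Start a | b b c | b a; Start1 → a Start1 | c Start1 | eps

Start is directly left-recursive.
For Start: α = {a, c}, β = {a a, W a a, a}. Rewrite as Start → β Start1 and Start1 → α Start1 | ε.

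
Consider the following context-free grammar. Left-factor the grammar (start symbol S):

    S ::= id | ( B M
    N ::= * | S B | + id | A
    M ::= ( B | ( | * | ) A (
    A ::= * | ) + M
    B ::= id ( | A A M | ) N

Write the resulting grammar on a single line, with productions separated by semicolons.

S ::= id | ( B M; N ::= * | S B | + id | A; M ::= * | ) A ( | ( M'; A ::= * | ) + M; B ::= id ( | A A M | ) N; M' ::= B | ε

M has alternatives sharing prefix '(': factor to M → ( M' with M' → B | ε.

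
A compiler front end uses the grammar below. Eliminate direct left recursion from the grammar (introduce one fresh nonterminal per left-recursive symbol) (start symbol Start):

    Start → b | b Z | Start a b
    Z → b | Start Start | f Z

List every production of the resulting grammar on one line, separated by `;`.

Start → b Start1 | b Z Start1; Z → b | Start Start | f Z; Start1 → a b Start1 | ε

Start is directly left-recursive.
For Start: α = {a b}, β = {b, b Z}. Rewrite as Start → β Start1 and Start1 → α Start1 | ε.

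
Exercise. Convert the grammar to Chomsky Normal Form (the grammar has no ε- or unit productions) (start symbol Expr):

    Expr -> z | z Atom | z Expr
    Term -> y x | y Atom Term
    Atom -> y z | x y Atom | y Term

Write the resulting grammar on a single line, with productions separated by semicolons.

Expr -> z | X1 Atom | X1 Expr; Term -> X2 X3 | X2 Y1; Atom -> X2 X1 | X3 Y2 | X2 Term; X1 -> z; X2 -> y; X3 -> x; Y1 -> Atom Term; Y2 -> X2 Atom

Introduce a nonterminal for each terminal appearing in a rule of length ≥ 2: X1 → z, X2 → y, X3 → x.
Binarize each right-hand side of length ≥ 3 by chaining fresh nonterminals (Y1, Y2, …): affected rules were Term → X2 Atom Term; Atom → X3 X2 Atom.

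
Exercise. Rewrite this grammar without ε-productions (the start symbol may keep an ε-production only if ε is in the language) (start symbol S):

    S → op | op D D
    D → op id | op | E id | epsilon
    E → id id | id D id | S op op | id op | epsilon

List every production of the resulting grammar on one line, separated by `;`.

S → op | op D D | op D; D → op id | op | E id | id; E → id id | id D id | S op op | id op

Nullable set = {D, E}.
ε ∉ L(G), so no ε-production is kept.
For each production, add variants omitting each subset of nullable occurrences: S → op D D gives op D D | op D. D → E id gives E id | id.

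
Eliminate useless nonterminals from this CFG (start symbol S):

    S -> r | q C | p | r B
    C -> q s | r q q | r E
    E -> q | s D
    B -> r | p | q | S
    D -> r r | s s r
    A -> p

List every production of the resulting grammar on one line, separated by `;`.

Generating nonterminals: {A, B, C, D, E, S}.
Reachable from S after that: {B, C, D, E, S}.
Removed useless symbols: {A} and every production mentioning them.

S -> r | q C | p | r B; C -> q s | r q q | r E; E -> q | s D; B -> r | p | q | S; D -> r r | s s r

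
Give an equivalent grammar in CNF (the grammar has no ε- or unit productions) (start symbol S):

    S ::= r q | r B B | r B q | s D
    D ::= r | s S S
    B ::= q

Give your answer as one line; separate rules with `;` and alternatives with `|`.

Introduce a nonterminal for each terminal appearing in a rule of length ≥ 2: X1 → r, X2 → q, X3 → s.
Binarize each right-hand side of length ≥ 3 by chaining fresh nonterminals (Y1, Y2, …): affected rules were S → X1 B B; S → X1 B X2; D → X3 S S.

S ::= X1 X2 | X1 Y1 | X1 Y2 | X3 D; D ::= r | X3 Y3; B ::= q; X1 ::= r; X2 ::= q; X3 ::= s; Y1 ::= B B; Y2 ::= B X2; Y3 ::= S S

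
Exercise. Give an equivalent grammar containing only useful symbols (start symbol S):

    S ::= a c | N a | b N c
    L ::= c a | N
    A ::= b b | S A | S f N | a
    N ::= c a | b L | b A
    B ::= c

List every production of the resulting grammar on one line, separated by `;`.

S ::= a c | N a | b N c; L ::= c a | N; A ::= b b | S A | S f N | a; N ::= c a | b L | b A

Generating nonterminals: {A, B, L, N, S}.
Reachable from S after that: {A, L, N, S}.
Removed useless symbols: {B} and every production mentioning them.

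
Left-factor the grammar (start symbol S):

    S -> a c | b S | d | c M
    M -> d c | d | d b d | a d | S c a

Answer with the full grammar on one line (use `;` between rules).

M has alternatives sharing prefix 'd': factor to M → d M' with M' → c | ε | b d.

S -> a c | b S | d | c M; M -> a d | S c a | d M'; M' -> c | ε | b d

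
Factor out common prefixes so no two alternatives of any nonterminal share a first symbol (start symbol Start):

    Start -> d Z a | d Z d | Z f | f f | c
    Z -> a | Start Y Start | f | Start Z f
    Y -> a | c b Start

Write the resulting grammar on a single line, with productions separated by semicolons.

Start has alternatives sharing prefix 'd Z': factor to Start → d Z Start1 with Start1 → a | d.
Z has alternatives sharing prefix 'Start': factor to Z → Start Z1 with Z1 → Y Start | Z f.

Start -> Z f | f f | c | d Z Start1; Z -> a | f | Start Z1; Y -> a | c b Start; Start1 -> a | d; Z1 -> Y Start | Z f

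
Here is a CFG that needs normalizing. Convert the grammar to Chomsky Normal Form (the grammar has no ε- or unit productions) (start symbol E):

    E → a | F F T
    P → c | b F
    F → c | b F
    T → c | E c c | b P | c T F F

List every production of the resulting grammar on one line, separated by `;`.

E → a | F Y1; P → c | X1 F; F → c | X1 F; T → c | E Y2 | X1 P | X2 Y3; X1 → b; X2 → c; Y1 → F T; Y2 → X2 X2; Y3 → T Y4; Y4 → F F

Introduce a nonterminal for each terminal appearing in a rule of length ≥ 2: X1 → b, X2 → c.
Binarize each right-hand side of length ≥ 3 by chaining fresh nonterminals (Y1, Y2, …): affected rules were E → F F T; T → E X2 X2; T → X2 T F F.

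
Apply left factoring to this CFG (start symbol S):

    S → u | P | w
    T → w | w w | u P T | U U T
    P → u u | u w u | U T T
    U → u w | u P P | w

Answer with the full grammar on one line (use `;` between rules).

S → u | P | w; T → u P T | U U T | w T'; P → U T T | u P'; U → w | u U'; T' → epsilon | w; P' → u | w u; U' → w | P P

T has alternatives sharing prefix 'w': factor to T → w T' with T' → ε | w.
P has alternatives sharing prefix 'u': factor to P → u P' with P' → u | w u.
U has alternatives sharing prefix 'u': factor to U → u U' with U' → w | P P.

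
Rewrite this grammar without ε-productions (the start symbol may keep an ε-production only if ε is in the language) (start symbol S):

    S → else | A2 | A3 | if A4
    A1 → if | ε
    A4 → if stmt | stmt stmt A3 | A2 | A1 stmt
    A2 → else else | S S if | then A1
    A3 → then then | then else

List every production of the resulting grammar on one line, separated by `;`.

The nullable symbols are {A1}.
ε ∉ L(G), so no ε-production is kept.
Expand every rule over subsets of its nullable positions: A4 → A1 stmt gives A1 stmt | stmt. A2 → then A1 gives then A1 | then.

S → else | A2 | A3 | if A4; A1 → if; A4 → if stmt | stmt stmt A3 | A2 | A1 stmt | stmt; A2 → else else | S S if | then A1 | then; A3 → then then | then else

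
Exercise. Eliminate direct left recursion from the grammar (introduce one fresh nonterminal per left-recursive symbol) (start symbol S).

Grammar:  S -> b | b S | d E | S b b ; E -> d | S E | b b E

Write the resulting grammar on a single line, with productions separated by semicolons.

Left recursion appears on S.
For S: α = {b b}, β = {b, b S, d E}. Rewrite as S → β S' and S' → α S' | ε.

S -> b S' | b S S' | d E S'; E -> d | S E | b b E; S' -> b b S' | ε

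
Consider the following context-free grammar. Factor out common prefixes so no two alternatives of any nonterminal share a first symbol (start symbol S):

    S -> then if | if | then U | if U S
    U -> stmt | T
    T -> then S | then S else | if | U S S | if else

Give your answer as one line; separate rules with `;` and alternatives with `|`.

S has alternatives sharing prefix 'then': factor to S → then S' with S' → if | U.
S has alternatives sharing prefix 'if': factor to S → if S'' with S'' → ε | U S.
T has alternatives sharing prefix 'then S': factor to T → then S T' with T' → ε | else.
T has alternatives sharing prefix 'if': factor to T → if T'' with T'' → ε | else.

S -> then S' | if S''; U -> stmt | T; T -> U S S | then S T' | if T''; S' -> if | U; S'' -> ε | U S; T' -> ε | else; T'' -> ε | else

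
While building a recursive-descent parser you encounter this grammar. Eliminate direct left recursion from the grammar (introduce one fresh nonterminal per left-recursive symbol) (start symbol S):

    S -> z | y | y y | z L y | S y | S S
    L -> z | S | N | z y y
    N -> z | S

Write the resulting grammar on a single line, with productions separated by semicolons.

S is directly left-recursive.
For S: α = {y, S}, β = {z, y, y y, z L y}. Rewrite as S → β S' and S' → α S' | ε.

S -> z S' | y S' | y y S' | z L y S'; L -> z | S | N | z y y; N -> z | S; S' -> y S' | S S' | ε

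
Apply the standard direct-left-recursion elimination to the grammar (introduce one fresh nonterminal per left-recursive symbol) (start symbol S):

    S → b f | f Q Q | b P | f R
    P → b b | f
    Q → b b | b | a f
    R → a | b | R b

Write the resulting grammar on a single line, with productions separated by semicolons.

S → b f | f Q Q | b P | f R; P → b b | f; Q → b b | b | a f; R → a R' | b R'; R' → b R' | ε

Directly left-recursive nonterminal: R.
For R: α = {b}, β = {a, b}. Rewrite as R → β R' and R' → α R' | ε.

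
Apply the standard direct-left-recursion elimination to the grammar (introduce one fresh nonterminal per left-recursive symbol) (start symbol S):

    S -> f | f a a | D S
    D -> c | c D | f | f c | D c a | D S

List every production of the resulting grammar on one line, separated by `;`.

Left recursion appears on D.
For D: α = {c a, S}, β = {c, c D, f, f c}. Rewrite as D → β D' and D' → α D' | ε.

S -> f | f a a | D S; D -> c D' | c D D' | f D' | f c D'; D' -> c a D' | S D' | epsilon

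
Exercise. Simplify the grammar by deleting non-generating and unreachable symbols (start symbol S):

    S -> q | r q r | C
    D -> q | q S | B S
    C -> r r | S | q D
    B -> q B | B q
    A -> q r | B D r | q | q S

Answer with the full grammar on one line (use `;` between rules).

Generating nonterminals: {A, C, D, S}.
Reachable from S after that: {C, D, S}.
Removed useless symbols: {A, B} and every production mentioning them.

S -> q | r q r | C; D -> q | q S; C -> r r | S | q D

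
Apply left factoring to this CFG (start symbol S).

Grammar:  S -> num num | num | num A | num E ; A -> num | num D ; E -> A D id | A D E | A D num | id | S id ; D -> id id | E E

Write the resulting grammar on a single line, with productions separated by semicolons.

S has alternatives sharing prefix 'num': factor to S → num S' with S' → num | ε | A | E.
A has alternatives sharing prefix 'num': factor to A → num A' with A' → ε | D.
E has alternatives sharing prefix 'A D': factor to E → A D E' with E' → id | E | num.

S -> num S'; A -> num A'; E -> id | S id | A D E'; D -> id id | E E; S' -> num | ε | A | E; A' -> ε | D; E' -> id | E | num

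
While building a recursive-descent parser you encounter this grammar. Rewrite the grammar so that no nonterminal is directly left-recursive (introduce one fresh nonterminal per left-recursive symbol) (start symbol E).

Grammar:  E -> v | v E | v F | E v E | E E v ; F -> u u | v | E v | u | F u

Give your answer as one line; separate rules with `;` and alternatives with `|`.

Left recursion appears on E, F.
For E: α = {v E, E v}, β = {v, v E, v F}. Rewrite as E → β E' and E' → α E' | ε.
For F: α = {u}, β = {u u, v, E v, u}. Rewrite as F → β F' and F' → α F' | ε.

E -> v E' | v E E' | v F E'; F -> u u F' | v F' | E v F' | u F'; E' -> v E E' | E v E' | ε; F' -> u F' | ε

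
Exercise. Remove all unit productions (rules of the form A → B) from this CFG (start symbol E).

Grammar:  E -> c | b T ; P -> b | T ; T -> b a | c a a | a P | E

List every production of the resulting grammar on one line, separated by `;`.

E -> c | b T; P -> c | b T | b | b a | c a a | a P; T -> c | b T | b a | c a a | a P

Unit pairs: P ⇒* {E, T}; T ⇒* {E}.
Replace each nonterminal's rules with the union of the non-unit rules of every nonterminal it unit-derives.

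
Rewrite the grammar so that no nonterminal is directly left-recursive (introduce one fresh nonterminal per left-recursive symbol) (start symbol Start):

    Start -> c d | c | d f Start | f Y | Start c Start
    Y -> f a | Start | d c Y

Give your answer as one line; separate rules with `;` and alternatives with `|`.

Left recursion appears on Start.
For Start: α = {c Start}, β = {c d, c, d f Start, f Y}. Rewrite as Start → β Start1 and Start1 → α Start1 | ε.

Start -> c d Start1 | c Start1 | d f Start Start1 | f Y Start1; Y -> f a | Start | d c Y; Start1 -> c Start Start1 | eps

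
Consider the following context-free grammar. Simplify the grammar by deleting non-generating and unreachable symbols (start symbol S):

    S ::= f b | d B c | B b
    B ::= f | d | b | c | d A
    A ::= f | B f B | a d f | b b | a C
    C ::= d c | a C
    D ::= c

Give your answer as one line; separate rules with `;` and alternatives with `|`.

Generating nonterminals: {A, B, C, D, S}.
Reachable from S after that: {A, B, C, S}.
Removed useless symbols: {D} and every production mentioning them.

S ::= f b | d B c | B b; B ::= f | d | b | c | d A; A ::= f | B f B | a d f | b b | a C; C ::= d c | a C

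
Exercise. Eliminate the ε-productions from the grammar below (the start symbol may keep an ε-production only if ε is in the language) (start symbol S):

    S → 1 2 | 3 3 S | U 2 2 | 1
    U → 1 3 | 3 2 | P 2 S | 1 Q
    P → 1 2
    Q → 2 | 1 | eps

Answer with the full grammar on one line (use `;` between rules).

S → 1 2 | 3 3 S | U 2 2 | 1; U → 1 3 | 3 2 | P 2 S | 1 Q | 1; P → 1 2; Q → 2 | 1

The nullable symbols are {Q}.
ε ∉ L(G), so no ε-production is kept.
Expand every rule over subsets of its nullable positions: U → 1 Q gives 1 Q | 1.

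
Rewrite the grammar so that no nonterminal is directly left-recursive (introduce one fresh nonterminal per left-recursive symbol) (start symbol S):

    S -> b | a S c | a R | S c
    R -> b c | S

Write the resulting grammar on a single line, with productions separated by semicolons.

S is directly left-recursive.
For S: α = {c}, β = {b, a S c, a R}. Rewrite as S → β S' and S' → α S' | ε.

S -> b S' | a S c S' | a R S'; R -> b c | S; S' -> c S' | epsilon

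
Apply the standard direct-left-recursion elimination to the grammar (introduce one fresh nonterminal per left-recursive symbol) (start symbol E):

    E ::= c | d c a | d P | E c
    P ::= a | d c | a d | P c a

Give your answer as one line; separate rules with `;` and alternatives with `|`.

Left recursion appears on E, P.
For E: α = {c}, β = {c, d c a, d P}. Rewrite as E → β E' and E' → α E' | ε.
For P: α = {c a}, β = {a, d c, a d}. Rewrite as P → β P' and P' → α P' | ε.

E ::= c E' | d c a E' | d P E'; P ::= a P' | d c P' | a d P'; E' ::= c E' | ε; P' ::= c a P' | ε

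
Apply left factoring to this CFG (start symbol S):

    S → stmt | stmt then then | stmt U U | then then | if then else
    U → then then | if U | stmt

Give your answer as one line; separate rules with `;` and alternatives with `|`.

S → then then | if then else | stmt S'; U → then then | if U | stmt; S' → ε | then then | U U

S has alternatives sharing prefix 'stmt': factor to S → stmt S' with S' → ε | then then | U U.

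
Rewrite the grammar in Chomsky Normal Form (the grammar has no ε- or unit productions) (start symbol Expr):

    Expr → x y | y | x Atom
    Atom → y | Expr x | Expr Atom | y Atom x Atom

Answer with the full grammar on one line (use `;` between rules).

Introduce a nonterminal for each terminal appearing in a rule of length ≥ 2: X1 → x, X2 → y.
Binarize each right-hand side of length ≥ 3 by chaining fresh nonterminals (Y1, Y2, …): affected rules were Atom → X2 Atom X1 Atom.

Expr → X1 X2 | y | X1 Atom; Atom → y | Expr X1 | Expr Atom | X2 Y1; X1 → x; X2 → y; Y1 → Atom Y2; Y2 → X1 Atom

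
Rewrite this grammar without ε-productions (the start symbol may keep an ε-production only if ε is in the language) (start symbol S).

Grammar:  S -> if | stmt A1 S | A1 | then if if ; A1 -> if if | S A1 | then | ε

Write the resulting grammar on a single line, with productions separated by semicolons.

The nullable symbols are {A1, S}.
ε ∈ L(G) since S is nullable, so keep S → ε.
Add the nullable-subset variants: S → stmt A1 S gives stmt A1 S | stmt A1 | stmt S | stmt. A1 → S A1 gives S A1 | S.

S -> if | stmt A1 S | stmt A1 | stmt S | stmt | A1 | then if if | ε; A1 -> if if | S A1 | S | then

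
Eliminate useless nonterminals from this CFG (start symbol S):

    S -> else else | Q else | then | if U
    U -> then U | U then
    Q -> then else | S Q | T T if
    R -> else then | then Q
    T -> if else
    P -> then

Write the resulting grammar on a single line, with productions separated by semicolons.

S -> else else | Q else | then; Q -> then else | S Q | T T if; T -> if else

Generating nonterminals: {P, Q, R, S, T}.
Reachable from S after that: {Q, S, T}.
Removed useless symbols: {P, R, U} and every production mentioning them.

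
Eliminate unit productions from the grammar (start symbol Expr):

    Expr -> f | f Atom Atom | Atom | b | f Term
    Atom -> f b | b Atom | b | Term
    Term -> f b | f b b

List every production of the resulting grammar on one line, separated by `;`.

Expr -> f b | f b b | b Atom | b | f | f Atom Atom | f Term; Atom -> f b | f b b | b Atom | b; Term -> f b | f b b

Unit pairs: Atom ⇒* {Term}; Expr ⇒* {Atom, Term}.
For every A with A ⇒* B via unit rules, add B's non-unit alternatives to A; then delete every rule of the form X → Y.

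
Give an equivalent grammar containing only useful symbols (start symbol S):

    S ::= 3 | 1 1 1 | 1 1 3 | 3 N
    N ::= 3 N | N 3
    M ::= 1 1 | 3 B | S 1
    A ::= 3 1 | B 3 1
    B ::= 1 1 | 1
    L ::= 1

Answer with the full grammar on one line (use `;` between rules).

S ::= 3 | 1 1 1 | 1 1 3

Generating nonterminals: {A, B, L, M, S}.
Reachable from S after that: {S}.
Removed useless symbols: {A, B, L, M, N} and every production mentioning them.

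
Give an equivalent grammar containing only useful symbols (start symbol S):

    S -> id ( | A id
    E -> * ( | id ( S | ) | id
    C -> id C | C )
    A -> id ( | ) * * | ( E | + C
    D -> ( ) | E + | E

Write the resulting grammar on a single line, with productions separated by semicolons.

S -> id ( | A id; E -> * ( | id ( S | ) | id; A -> id ( | ) * * | ( E

Generating nonterminals: {A, D, E, S}.
Reachable from S after that: {A, E, S}.
Removed useless symbols: {C, D} and every production mentioning them.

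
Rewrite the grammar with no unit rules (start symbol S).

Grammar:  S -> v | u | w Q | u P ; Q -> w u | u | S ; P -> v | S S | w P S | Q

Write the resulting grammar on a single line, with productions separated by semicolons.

Unit pairs: P ⇒* {Q, S}; Q ⇒* {S}.
Replace each nonterminal's rules with the union of the non-unit rules of every nonterminal it unit-derives.

S -> v | u | w Q | u P; Q -> v | u | w Q | u P | w u; P -> v | u | w Q | u P | S S | w P S | w u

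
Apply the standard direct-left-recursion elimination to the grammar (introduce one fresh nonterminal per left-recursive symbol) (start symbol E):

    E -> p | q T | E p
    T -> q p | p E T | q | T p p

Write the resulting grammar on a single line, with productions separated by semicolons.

E -> p E' | q T E'; T -> q p T' | p E T T' | q T'; E' -> p E' | ε; T' -> p p T' | ε

Left recursion appears on E, T.
For E: α = {p}, β = {p, q T}. Rewrite as E → β E' and E' → α E' | ε.
For T: α = {p p}, β = {q p, p E T, q}. Rewrite as T → β T' and T' → α T' | ε.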